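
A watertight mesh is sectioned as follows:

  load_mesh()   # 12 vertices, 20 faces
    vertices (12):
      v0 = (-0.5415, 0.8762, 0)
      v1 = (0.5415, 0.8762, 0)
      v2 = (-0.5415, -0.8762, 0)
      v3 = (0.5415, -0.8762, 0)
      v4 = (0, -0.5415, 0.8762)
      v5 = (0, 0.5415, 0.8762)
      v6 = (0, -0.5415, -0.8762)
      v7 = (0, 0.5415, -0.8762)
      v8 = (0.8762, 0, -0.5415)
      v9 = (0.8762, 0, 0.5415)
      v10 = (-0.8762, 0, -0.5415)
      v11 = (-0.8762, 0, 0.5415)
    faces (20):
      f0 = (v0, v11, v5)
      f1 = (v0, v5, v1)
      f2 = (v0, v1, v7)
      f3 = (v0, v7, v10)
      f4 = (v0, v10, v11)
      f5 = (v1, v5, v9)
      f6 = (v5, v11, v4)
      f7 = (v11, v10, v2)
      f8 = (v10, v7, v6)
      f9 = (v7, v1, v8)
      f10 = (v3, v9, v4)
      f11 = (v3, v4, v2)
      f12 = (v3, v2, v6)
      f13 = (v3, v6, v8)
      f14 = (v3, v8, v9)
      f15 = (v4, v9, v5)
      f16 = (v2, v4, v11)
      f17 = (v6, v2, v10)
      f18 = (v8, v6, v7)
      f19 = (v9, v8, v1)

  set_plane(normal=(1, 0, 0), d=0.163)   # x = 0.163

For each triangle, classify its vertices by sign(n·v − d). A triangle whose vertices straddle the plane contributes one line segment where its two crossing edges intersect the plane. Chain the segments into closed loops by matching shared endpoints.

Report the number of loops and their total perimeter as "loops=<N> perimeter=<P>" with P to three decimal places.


Straddling triangles (10 of 20):
  (v0,v5,v1) [--+] → (0.163, 0.64225, 0.61245)–(0.163, 0.8762, 0)  len=0.6556
  (v0,v1,v7) [-+-] → (0.163, 0.8762, 0)–(0.163, 0.64225, -0.61245)  len=0.6556
  (v1,v5,v9) [+-+] → (0.163, 0.64225, 0.61245)–(0.163, 0.440764, 0.813936)  len=0.2849
  (v7,v1,v8) [-++] → (0.163, 0.64225, -0.61245)–(0.163, 0.440764, -0.813936)  len=0.2849
  (v3,v9,v4) [++-] → (0.163, -0.440764, 0.813936)–(0.163, -0.64225, 0.61245)  len=0.2849
  (v3,v4,v2) [+--] → (0.163, -0.64225, 0.61245)–(0.163, -0.8762, 0)  len=0.6556
  (v3,v2,v6) [+--] → (0.163, -0.8762, 0)–(0.163, -0.64225, -0.61245)  len=0.6556
  (v3,v6,v8) [+-+] → (0.163, -0.64225, -0.61245)–(0.163, -0.440764, -0.813936)  len=0.2849
  (v4,v9,v5) [-+-] → (0.163, -0.440764, 0.813936)–(0.163, 0.440764, 0.813936)  len=0.8815
  (v8,v6,v7) [+--] → (0.163, -0.440764, -0.813936)–(0.163, 0.440764, -0.813936)  len=0.8815

Chained into 1 loop(s):
  loop 1: 10 segments, perimeter = 5.5253
Total perimeter = 5.525

loops=1 perimeter=5.525


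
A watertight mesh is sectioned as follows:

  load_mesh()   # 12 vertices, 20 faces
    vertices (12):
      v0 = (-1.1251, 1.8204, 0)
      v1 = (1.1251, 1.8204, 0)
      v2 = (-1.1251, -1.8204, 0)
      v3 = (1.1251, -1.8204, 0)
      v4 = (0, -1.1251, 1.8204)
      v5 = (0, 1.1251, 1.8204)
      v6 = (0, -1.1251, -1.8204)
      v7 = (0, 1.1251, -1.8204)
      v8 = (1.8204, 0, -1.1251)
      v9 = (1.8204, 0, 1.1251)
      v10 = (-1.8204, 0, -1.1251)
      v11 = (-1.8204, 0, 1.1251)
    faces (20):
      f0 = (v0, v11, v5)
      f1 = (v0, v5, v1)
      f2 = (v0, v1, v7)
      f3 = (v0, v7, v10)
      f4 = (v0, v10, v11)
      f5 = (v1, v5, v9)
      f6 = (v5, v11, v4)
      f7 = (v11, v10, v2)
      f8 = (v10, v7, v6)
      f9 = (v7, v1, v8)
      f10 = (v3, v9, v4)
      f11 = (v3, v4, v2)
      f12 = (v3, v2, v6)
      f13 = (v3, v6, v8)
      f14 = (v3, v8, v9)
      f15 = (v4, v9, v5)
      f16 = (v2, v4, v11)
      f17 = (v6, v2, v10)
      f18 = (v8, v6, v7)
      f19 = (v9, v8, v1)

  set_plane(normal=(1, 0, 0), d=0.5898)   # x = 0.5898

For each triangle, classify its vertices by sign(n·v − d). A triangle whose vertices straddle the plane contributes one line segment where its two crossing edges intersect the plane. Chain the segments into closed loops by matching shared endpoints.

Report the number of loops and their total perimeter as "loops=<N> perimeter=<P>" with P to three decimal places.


loops=1 perimeter=10.875

Straddling triangles (10 of 20):
  (v0,v5,v1) [--+] → (0.5898, 1.48959, 0.86611)–(0.5898, 1.8204, 0)  len=0.9271
  (v0,v1,v7) [-+-] → (0.5898, 1.8204, 0)–(0.5898, 1.48959, -0.86611)  len=0.9271
  (v1,v5,v9) [+-+] → (0.5898, 1.48959, 0.86611)–(0.5898, 0.760574, 1.59513)  len=1.0310
  (v7,v1,v8) [-++] → (0.5898, 1.48959, -0.86611)–(0.5898, 0.760574, -1.59513)  len=1.0310
  (v3,v9,v4) [++-] → (0.5898, -0.760574, 1.59513)–(0.5898, -1.48959, 0.86611)  len=1.0310
  (v3,v4,v2) [+--] → (0.5898, -1.48959, 0.86611)–(0.5898, -1.8204, 0)  len=0.9271
  (v3,v2,v6) [+--] → (0.5898, -1.8204, 0)–(0.5898, -1.48959, -0.86611)  len=0.9271
  (v3,v6,v8) [+-+] → (0.5898, -1.48959, -0.86611)–(0.5898, -0.760574, -1.59513)  len=1.0310
  (v4,v9,v5) [-+-] → (0.5898, -0.760574, 1.59513)–(0.5898, 0.760574, 1.59513)  len=1.5211
  (v8,v6,v7) [+--] → (0.5898, -0.760574, -1.59513)–(0.5898, 0.760574, -1.59513)  len=1.5211

Chained into 1 loop(s):
  loop 1: 10 segments, perimeter = 10.8748
Total perimeter = 10.875


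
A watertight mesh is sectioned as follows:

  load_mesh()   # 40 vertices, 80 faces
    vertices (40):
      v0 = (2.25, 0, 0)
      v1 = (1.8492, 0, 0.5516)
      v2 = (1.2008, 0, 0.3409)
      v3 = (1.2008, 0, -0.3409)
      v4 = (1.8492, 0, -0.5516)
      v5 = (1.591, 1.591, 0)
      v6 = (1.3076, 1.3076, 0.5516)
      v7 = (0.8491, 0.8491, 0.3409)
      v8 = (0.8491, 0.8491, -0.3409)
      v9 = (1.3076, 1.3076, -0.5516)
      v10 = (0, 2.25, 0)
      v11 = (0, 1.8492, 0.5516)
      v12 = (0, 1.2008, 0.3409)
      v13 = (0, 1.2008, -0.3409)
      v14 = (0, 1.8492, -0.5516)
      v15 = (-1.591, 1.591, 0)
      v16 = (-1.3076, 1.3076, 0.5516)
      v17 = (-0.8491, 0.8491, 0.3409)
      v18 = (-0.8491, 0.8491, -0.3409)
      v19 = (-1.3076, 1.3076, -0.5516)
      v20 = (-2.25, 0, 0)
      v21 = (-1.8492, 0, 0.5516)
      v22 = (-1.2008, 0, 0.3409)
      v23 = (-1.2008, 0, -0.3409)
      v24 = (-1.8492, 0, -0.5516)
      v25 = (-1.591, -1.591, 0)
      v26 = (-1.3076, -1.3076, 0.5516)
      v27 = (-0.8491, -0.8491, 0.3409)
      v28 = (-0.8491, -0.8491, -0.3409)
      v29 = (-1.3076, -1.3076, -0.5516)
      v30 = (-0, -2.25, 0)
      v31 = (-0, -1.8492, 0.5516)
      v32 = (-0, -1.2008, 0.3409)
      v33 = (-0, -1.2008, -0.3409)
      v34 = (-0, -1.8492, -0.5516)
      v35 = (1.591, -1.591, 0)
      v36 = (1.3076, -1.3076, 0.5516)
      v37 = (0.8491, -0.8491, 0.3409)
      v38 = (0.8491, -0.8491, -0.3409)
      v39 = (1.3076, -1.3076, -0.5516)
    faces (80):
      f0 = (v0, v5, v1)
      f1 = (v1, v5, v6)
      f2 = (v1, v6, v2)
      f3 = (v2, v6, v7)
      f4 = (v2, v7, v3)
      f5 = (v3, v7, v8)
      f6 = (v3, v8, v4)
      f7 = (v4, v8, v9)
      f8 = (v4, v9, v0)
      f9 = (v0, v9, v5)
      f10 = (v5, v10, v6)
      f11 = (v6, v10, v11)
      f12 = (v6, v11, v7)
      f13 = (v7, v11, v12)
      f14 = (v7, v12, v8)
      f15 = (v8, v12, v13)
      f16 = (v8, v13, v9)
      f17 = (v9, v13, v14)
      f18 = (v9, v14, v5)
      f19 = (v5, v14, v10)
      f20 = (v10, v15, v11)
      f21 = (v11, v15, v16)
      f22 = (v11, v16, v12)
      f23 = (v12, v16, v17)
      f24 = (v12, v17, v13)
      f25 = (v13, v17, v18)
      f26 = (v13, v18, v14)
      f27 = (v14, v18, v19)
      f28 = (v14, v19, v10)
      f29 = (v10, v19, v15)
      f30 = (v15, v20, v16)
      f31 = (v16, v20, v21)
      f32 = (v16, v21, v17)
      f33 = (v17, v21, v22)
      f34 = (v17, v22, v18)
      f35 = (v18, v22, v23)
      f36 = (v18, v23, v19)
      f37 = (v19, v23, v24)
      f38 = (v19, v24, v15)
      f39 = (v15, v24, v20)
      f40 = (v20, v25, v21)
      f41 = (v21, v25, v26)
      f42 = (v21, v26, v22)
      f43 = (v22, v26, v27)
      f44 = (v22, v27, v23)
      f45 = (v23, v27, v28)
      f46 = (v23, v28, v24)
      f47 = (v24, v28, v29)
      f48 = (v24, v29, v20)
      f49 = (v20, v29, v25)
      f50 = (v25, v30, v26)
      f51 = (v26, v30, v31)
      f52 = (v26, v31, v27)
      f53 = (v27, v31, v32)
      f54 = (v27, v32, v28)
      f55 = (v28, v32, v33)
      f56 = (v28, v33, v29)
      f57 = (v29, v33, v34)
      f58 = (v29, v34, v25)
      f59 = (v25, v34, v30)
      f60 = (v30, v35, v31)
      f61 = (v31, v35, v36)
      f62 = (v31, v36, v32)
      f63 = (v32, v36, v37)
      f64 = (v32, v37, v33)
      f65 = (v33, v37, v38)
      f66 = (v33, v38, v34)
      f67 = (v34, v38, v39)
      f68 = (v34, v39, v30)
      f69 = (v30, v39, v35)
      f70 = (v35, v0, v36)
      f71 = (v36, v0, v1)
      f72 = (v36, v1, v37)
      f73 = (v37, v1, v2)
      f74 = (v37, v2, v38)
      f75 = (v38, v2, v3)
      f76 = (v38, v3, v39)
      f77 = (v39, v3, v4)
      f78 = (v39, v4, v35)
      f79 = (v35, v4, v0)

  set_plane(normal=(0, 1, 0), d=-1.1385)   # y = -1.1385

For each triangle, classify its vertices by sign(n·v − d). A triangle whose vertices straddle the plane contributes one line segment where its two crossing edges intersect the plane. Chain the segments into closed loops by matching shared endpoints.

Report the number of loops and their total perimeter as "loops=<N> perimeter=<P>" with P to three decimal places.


Straddling triangles (24 of 80):
  (v20,v25,v21) [+-+] → (-1.77843, -1.1385, 0)–(-1.66444, -1.1385, 0.156882)  len=0.1939
  (v21,v25,v26) [+--] → (-1.66444, -1.1385, 0.156882)–(-1.37764, -1.1385, 0.5516)  len=0.4879
  (v21,v26,v22) [+-+] → (-1.37764, -1.1385, 0.5516)–(-1.29379, -1.1385, 0.524352)  len=0.0882
  (v22,v26,v27) [+-+] → (-1.29379, -1.1385, 0.524352)–(-1.1385, -1.1385, 0.473891)  len=0.1633
  (v24,v28,v29) [++-] → (-1.1385, -1.1385, -0.473891)–(-1.37764, -1.1385, -0.5516)  len=0.2514
  (v24,v29,v20) [+-+] → (-1.37764, -1.1385, -0.5516)–(-1.42947, -1.1385, -0.480267)  len=0.0882
  (v20,v29,v25) [+--] → (-1.42947, -1.1385, -0.480267)–(-1.77843, -1.1385, 0)  len=0.5937
  (v26,v31,v27) [--+] → (-0.603395, -1.1385, 0.40187)–(-1.1385, -1.1385, 0.473891)  len=0.5399
  (v27,v31,v32) [+--] → (-0.603395, -1.1385, 0.40187)–(-0.150409, -1.1385, 0.3409)  len=0.4571
  (v27,v32,v28) [+-+] → (-0.150409, -1.1385, 0.3409)–(-0.150409, -1.1385, 0.220126)  len=0.1208
  (v28,v32,v33) [+--] → (-0.150409, -1.1385, 0.220126)–(-0.150409, -1.1385, -0.3409)  len=0.5610
  (v28,v33,v29) [+--] → (-0.150409, -1.1385, -0.3409)–(-1.1385, -1.1385, -0.473891)  len=0.9970
  (v32,v36,v37) [--+] → (1.1385, -1.1385, 0.473891)–(0.150409, -1.1385, 0.3409)  len=0.9970
  (v32,v37,v33) [-+-] → (0.150409, -1.1385, 0.3409)–(0.150409, -1.1385, -0.220126)  len=0.5610
  (v33,v37,v38) [-++] → (0.150409, -1.1385, -0.220126)–(0.150409, -1.1385, -0.3409)  len=0.1208
  (v33,v38,v34) [-+-] → (0.150409, -1.1385, -0.3409)–(0.603395, -1.1385, -0.40187)  len=0.4571
  (v34,v38,v39) [-+-] → (0.603395, -1.1385, -0.40187)–(1.1385, -1.1385, -0.473891)  len=0.5399
  (v35,v0,v36) [-+-] → (1.77843, -1.1385, 0)–(1.42947, -1.1385, 0.480267)  len=0.5937
  (v36,v0,v1) [-++] → (1.42947, -1.1385, 0.480267)–(1.37764, -1.1385, 0.5516)  len=0.0882
  (v36,v1,v37) [-++] → (1.37764, -1.1385, 0.5516)–(1.1385, -1.1385, 0.473891)  len=0.2514
  (v38,v3,v39) [++-] → (1.29379, -1.1385, -0.524352)–(1.1385, -1.1385, -0.473891)  len=0.1633
  (v39,v3,v4) [-++] → (1.29379, -1.1385, -0.524352)–(1.37764, -1.1385, -0.5516)  len=0.0882
  (v39,v4,v35) [-+-] → (1.37764, -1.1385, -0.5516)–(1.66444, -1.1385, -0.156882)  len=0.4879
  (v35,v4,v0) [-++] → (1.66444, -1.1385, -0.156882)–(1.77843, -1.1385, 0)  len=0.1939

Chained into 2 loop(s):
  loop 1: 12 segments, perimeter = 4.5424
  loop 2: 12 segments, perimeter = 4.5424
Total perimeter = 9.085

loops=2 perimeter=9.085


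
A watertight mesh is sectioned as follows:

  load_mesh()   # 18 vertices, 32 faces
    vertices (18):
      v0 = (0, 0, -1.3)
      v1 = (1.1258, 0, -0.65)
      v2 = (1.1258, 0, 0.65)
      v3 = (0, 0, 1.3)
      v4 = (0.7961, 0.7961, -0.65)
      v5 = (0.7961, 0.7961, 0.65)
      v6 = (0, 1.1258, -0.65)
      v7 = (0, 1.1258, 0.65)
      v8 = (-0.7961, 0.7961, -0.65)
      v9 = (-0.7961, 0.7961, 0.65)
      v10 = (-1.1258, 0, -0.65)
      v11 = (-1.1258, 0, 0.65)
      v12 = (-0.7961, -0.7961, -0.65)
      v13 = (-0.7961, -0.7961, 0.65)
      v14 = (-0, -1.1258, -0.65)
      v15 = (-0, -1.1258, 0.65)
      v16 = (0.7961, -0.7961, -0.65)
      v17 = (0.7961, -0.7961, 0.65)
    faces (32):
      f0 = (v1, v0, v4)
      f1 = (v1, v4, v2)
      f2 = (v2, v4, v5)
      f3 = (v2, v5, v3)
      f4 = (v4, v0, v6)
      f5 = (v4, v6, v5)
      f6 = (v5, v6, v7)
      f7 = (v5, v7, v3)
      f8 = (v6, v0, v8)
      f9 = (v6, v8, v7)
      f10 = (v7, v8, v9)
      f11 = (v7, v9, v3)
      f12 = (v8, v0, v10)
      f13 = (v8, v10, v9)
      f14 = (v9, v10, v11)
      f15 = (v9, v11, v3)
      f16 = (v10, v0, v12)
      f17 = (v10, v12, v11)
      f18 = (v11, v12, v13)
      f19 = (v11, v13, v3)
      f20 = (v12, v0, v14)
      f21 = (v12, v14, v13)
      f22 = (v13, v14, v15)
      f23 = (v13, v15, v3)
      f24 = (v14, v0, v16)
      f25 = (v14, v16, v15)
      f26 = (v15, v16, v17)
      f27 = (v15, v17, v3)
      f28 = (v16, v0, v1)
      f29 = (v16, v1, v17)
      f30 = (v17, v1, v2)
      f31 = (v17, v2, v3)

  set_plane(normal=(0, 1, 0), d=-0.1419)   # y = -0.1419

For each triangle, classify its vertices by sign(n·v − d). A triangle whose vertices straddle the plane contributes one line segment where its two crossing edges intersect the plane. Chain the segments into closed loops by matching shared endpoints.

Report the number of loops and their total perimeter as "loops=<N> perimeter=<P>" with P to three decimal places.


Straddling triangles (12 of 32):
  (v10,v0,v12) [++-] → (-0.1419, -0.1419, -1.18414)–(-1.06703, -0.1419, -0.65)  len=1.0683
  (v10,v12,v11) [+-+] → (-1.06703, -0.1419, -0.65)–(-1.06703, -0.1419, 0.418283)  len=1.0683
  (v11,v12,v13) [+--] → (-1.06703, -0.1419, 0.418283)–(-1.06703, -0.1419, 0.65)  len=0.2317
  (v11,v13,v3) [+-+] → (-1.06703, -0.1419, 0.65)–(-0.1419, -0.1419, 1.18414)  len=1.0683
  (v12,v0,v14) [-+-] → (-0.1419, -0.1419, -1.18414)–(0, -0.1419, -1.21807)  len=0.1459
  (v13,v15,v3) [--+] → (0, -0.1419, 1.21807)–(-0.1419, -0.1419, 1.18414)  len=0.1459
  (v14,v0,v16) [-+-] → (0, -0.1419, -1.21807)–(0.1419, -0.1419, -1.18414)  len=0.1459
  (v15,v17,v3) [--+] → (0.1419, -0.1419, 1.18414)–(0, -0.1419, 1.21807)  len=0.1459
  (v16,v0,v1) [-++] → (0.1419, -0.1419, -1.18414)–(1.06703, -0.1419, -0.65)  len=1.0683
  (v16,v1,v17) [-+-] → (1.06703, -0.1419, -0.65)–(1.06703, -0.1419, -0.418283)  len=0.2317
  (v17,v1,v2) [-++] → (1.06703, -0.1419, -0.418283)–(1.06703, -0.1419, 0.65)  len=1.0683
  (v17,v2,v3) [-++] → (1.06703, -0.1419, 0.65)–(0.1419, -0.1419, 1.18414)  len=1.0683

Chained into 1 loop(s):
  loop 1: 12 segments, perimeter = 7.4566
Total perimeter = 7.457

loops=1 perimeter=7.457


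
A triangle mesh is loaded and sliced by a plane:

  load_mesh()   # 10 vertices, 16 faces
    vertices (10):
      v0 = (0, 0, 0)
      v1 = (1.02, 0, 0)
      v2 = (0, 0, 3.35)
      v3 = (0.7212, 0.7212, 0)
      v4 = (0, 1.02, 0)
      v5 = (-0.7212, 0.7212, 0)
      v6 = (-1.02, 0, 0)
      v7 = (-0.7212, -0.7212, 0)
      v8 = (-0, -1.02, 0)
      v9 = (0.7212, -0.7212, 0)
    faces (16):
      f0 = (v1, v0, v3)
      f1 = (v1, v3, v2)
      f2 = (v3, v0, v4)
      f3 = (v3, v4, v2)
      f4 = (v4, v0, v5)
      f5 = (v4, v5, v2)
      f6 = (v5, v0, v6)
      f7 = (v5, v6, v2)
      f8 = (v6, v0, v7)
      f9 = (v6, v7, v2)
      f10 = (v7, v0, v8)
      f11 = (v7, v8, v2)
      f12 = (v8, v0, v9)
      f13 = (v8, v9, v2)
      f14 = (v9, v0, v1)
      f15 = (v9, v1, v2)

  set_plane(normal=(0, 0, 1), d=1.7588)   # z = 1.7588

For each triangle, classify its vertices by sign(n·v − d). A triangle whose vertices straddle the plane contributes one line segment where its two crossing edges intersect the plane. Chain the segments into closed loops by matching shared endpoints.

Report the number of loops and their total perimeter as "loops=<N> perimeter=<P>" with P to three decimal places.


Straddling triangles (8 of 16):
  (v1,v3,v2) [--+] → (0.342559, 0.342559, 1.7588)–(0.484485, 0, 1.7588)  len=0.3708
  (v3,v4,v2) [--+] → (0, 0.484485, 1.7588)–(0.342559, 0.342559, 1.7588)  len=0.3708
  (v4,v5,v2) [--+] → (-0.342559, 0.342559, 1.7588)–(0, 0.484485, 1.7588)  len=0.3708
  (v5,v6,v2) [--+] → (-0.484485, 0, 1.7588)–(-0.342559, 0.342559, 1.7588)  len=0.3708
  (v6,v7,v2) [--+] → (-0.342559, -0.342559, 1.7588)–(-0.484485, 0, 1.7588)  len=0.3708
  (v7,v8,v2) [--+] → (0, -0.484485, 1.7588)–(-0.342559, -0.342559, 1.7588)  len=0.3708
  (v8,v9,v2) [--+] → (0.342559, -0.342559, 1.7588)–(0, -0.484485, 1.7588)  len=0.3708
  (v9,v1,v2) [--+] → (0.484485, 0, 1.7588)–(0.342559, -0.342559, 1.7588)  len=0.3708

Chained into 1 loop(s):
  loop 1: 8 segments, perimeter = 2.9664
Total perimeter = 2.966

loops=1 perimeter=2.966


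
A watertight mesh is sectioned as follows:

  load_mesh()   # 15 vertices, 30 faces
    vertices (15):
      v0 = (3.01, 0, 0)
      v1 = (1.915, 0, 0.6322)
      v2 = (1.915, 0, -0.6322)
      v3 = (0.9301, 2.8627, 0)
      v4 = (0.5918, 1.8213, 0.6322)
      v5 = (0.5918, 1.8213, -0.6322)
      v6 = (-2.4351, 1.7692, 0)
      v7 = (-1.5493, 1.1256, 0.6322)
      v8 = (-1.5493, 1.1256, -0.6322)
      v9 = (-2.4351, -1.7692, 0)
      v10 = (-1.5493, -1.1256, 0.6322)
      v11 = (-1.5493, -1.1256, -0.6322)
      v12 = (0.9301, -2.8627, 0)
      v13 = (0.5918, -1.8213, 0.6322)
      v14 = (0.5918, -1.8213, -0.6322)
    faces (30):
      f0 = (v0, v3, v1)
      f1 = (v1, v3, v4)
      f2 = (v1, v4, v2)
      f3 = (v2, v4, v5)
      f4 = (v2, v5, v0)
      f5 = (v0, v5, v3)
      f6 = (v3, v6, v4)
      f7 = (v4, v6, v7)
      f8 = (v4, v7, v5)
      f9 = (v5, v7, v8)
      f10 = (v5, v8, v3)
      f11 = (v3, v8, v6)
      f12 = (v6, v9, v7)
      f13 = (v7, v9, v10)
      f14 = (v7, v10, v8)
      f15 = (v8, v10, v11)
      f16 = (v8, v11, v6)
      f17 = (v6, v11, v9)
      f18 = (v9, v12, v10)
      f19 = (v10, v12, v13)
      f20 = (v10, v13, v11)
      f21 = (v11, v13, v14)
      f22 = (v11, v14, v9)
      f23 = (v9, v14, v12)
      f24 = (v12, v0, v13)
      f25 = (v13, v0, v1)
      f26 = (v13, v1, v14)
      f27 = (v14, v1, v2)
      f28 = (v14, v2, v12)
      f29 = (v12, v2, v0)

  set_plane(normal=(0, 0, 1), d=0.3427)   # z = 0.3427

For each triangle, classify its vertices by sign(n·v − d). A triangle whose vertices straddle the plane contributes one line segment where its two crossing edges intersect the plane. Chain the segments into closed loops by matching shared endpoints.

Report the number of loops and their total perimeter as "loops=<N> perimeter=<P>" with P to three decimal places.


loops=2 perimeter=25.460

Straddling triangles (20 of 30):
  (v0,v3,v1) [--+] → (1.46399, 1.3109, 0.3427)–(2.41643, 0, 0.3427)  len=1.6204
  (v1,v3,v4) [+-+] → (1.46399, 1.3109, 0.3427)–(0.746716, 2.29818, 0.3427)  len=1.2203
  (v1,v4,v2) [++-] → (0.894763, 1.40429, 0.3427)–(1.915, 0, 0.3427)  len=1.7358
  (v2,v4,v5) [-+-] → (0.894763, 1.40429, 0.3427)–(0.5918, 1.8213, 0.3427)  len=0.5154
  (v3,v6,v4) [--+] → (-0.794292, 1.79744, 0.3427)–(0.746716, 2.29818, 0.3427)  len=1.6203
  (v4,v6,v7) [+-+] → (-0.794292, 1.79744, 0.3427)–(-1.95493, 1.42032, 0.3427)  len=1.2204
  (v4,v7,v5) [++-] → (-1.05907, 1.28489, 0.3427)–(0.5918, 1.8213, 0.3427)  len=1.7358
  (v5,v7,v8) [-+-] → (-1.05907, 1.28489, 0.3427)–(-1.5493, 1.1256, 0.3427)  len=0.5155
  (v6,v9,v7) [--+] → (-1.95493, -0.2, 0.3427)–(-1.95493, 1.42032, 0.3427)  len=1.6203
  (v7,v9,v10) [+-+] → (-1.95493, -0.2, 0.3427)–(-1.95493, -1.42032, 0.3427)  len=1.2203
  (v7,v10,v8) [++-] → (-1.5493, -0.61016, 0.3427)–(-1.5493, 1.1256, 0.3427)  len=1.7358
  (v8,v10,v11) [-+-] → (-1.5493, -0.61016, 0.3427)–(-1.5493, -1.1256, 0.3427)  len=0.5154
  (v9,v12,v10) [--+] → (-0.413921, -1.92106, 0.3427)–(-1.95493, -1.42032, 0.3427)  len=1.6203
  (v10,v12,v13) [+-+] → (-0.413921, -1.92106, 0.3427)–(0.746716, -2.29818, 0.3427)  len=1.2204
  (v10,v13,v11) [++-] → (0.101569, -1.66201, 0.3427)–(-1.5493, -1.1256, 0.3427)  len=1.7358
  (v11,v13,v14) [-+-] → (0.101569, -1.66201, 0.3427)–(0.5918, -1.8213, 0.3427)  len=0.5155
  (v12,v0,v13) [--+] → (1.69915, -0.987282, 0.3427)–(0.746716, -2.29818, 0.3427)  len=1.6204
  (v13,v0,v1) [+-+] → (1.69915, -0.987282, 0.3427)–(2.41643, 0, 0.3427)  len=1.2203
  (v13,v1,v14) [++-] → (1.61204, -0.417009, 0.3427)–(0.5918, -1.8213, 0.3427)  len=1.7358
  (v14,v1,v2) [-+-] → (1.61204, -0.417009, 0.3427)–(1.915, 0, 0.3427)  len=0.5154

Chained into 2 loop(s):
  loop 1: 10 segments, perimeter = 14.2034
  loop 2: 10 segments, perimeter = 11.2562
Total perimeter = 25.460


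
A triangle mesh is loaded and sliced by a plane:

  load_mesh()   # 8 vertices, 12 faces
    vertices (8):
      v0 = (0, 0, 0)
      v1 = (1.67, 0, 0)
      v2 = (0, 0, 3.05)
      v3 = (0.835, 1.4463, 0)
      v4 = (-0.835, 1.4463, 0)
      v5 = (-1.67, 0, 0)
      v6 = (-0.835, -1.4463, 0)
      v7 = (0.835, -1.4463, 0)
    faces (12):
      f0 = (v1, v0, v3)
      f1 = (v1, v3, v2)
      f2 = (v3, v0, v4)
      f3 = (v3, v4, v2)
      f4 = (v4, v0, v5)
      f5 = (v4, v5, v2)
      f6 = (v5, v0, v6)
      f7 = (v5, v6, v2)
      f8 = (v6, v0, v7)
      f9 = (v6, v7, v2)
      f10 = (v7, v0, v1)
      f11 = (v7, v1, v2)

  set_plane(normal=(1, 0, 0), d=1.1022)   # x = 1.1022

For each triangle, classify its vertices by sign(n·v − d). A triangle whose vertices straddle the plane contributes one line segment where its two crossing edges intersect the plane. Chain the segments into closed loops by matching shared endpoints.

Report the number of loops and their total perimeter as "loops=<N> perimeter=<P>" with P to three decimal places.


Straddling triangles (4 of 12):
  (v1,v0,v3) [+--] → (1.1022, 0, 0)–(1.1022, 0.983484, 0)  len=0.9835
  (v1,v3,v2) [+--] → (1.1022, 0.983484, 0)–(1.1022, 0, 1.037)  len=1.4292
  (v7,v0,v1) [--+] → (1.1022, 0, 0)–(1.1022, -0.983484, 0)  len=0.9835
  (v7,v1,v2) [-+-] → (1.1022, -0.983484, 0)–(1.1022, 0, 1.037)  len=1.4292

Chained into 1 loop(s):
  loop 1: 4 segments, perimeter = 4.8254
Total perimeter = 4.825

loops=1 perimeter=4.825


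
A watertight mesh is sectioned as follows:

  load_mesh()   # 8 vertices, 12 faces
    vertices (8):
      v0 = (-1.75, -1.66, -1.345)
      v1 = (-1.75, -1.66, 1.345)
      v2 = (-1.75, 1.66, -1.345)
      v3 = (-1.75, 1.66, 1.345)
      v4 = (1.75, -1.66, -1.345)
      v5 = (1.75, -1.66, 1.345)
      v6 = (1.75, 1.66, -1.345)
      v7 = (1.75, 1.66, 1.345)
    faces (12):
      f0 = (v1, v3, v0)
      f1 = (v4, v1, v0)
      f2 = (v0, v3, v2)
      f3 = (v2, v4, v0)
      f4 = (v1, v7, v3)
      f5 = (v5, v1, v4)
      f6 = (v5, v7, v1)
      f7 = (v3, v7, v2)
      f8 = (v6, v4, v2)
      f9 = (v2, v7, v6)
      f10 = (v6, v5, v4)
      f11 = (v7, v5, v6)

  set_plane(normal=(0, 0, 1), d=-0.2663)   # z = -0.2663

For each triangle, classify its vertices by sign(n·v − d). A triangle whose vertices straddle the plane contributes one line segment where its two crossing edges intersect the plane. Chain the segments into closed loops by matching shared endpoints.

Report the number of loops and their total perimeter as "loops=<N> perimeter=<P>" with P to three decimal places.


loops=1 perimeter=13.640

Straddling triangles (8 of 12):
  (v1,v3,v0) [++-] → (-1.75, -0.328668, -0.2663)–(-1.75, -1.66, -0.2663)  len=1.3313
  (v4,v1,v0) [-+-] → (0.346487, -1.66, -0.2663)–(-1.75, -1.66, -0.2663)  len=2.0965
  (v0,v3,v2) [-+-] → (-1.75, -0.328668, -0.2663)–(-1.75, 1.66, -0.2663)  len=1.9887
  (v5,v1,v4) [++-] → (0.346487, -1.66, -0.2663)–(1.75, -1.66, -0.2663)  len=1.4035
  (v3,v7,v2) [++-] → (-0.346487, 1.66, -0.2663)–(-1.75, 1.66, -0.2663)  len=1.4035
  (v2,v7,v6) [-+-] → (-0.346487, 1.66, -0.2663)–(1.75, 1.66, -0.2663)  len=2.0965
  (v6,v5,v4) [-+-] → (1.75, 0.328668, -0.2663)–(1.75, -1.66, -0.2663)  len=1.9887
  (v7,v5,v6) [++-] → (1.75, 0.328668, -0.2663)–(1.75, 1.66, -0.2663)  len=1.3313

Chained into 1 loop(s):
  loop 1: 8 segments, perimeter = 13.6400
Total perimeter = 13.640


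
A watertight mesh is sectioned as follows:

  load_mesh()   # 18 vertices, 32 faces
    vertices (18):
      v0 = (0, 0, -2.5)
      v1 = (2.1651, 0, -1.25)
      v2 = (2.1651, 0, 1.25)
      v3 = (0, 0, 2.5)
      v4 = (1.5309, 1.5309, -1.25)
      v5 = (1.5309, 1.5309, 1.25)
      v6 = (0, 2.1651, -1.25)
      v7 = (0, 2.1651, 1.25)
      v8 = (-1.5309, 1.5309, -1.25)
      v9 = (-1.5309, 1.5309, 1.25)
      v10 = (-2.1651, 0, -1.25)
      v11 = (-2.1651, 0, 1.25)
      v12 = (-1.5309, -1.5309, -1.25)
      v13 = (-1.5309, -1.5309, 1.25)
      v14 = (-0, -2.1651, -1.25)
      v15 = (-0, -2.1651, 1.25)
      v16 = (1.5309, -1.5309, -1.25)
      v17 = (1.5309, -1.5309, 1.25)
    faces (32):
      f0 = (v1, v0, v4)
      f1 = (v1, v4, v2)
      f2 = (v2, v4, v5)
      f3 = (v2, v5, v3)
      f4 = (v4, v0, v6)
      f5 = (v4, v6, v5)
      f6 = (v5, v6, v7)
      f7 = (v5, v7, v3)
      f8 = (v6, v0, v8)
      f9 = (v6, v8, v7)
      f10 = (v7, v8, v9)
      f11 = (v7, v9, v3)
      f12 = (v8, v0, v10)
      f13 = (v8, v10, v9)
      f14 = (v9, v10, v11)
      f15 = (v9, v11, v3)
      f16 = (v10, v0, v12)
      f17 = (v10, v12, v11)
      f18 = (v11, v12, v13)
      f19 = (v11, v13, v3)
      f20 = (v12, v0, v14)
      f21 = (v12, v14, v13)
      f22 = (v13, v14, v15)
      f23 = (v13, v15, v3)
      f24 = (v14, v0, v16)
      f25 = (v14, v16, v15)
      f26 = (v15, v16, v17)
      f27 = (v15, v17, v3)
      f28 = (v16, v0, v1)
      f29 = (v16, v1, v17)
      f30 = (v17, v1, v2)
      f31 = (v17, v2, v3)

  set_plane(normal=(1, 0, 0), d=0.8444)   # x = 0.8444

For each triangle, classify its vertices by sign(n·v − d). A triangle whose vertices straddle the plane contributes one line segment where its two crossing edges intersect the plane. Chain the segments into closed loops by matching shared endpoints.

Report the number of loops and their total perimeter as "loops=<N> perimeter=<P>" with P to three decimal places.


loops=1 perimeter=12.957

Straddling triangles (12 of 32):
  (v1,v0,v4) [+-+] → (0.8444, 0, -2.01249)–(0.8444, 0.8444, -1.81054)  len=0.8682
  (v2,v5,v3) [++-] → (0.8444, 0.8444, 1.81054)–(0.8444, 0, 2.01249)  len=0.8682
  (v4,v0,v6) [+--] → (0.8444, 0.8444, -1.81054)–(0.8444, 1.81529, -1.25)  len=1.1211
  (v4,v6,v5) [+-+] → (0.8444, 1.81529, -1.25)–(0.8444, 1.81529, 0.128927)  len=1.3789
  (v5,v6,v7) [+--] → (0.8444, 1.81529, 0.128927)–(0.8444, 1.81529, 1.25)  len=1.1211
  (v5,v7,v3) [+--] → (0.8444, 1.81529, 1.25)–(0.8444, 0.8444, 1.81054)  len=1.1211
  (v14,v0,v16) [--+] → (0.8444, -0.8444, -1.81054)–(0.8444, -1.81529, -1.25)  len=1.1211
  (v14,v16,v15) [-+-] → (0.8444, -1.81529, -1.25)–(0.8444, -1.81529, -0.128927)  len=1.1211
  (v15,v16,v17) [-++] → (0.8444, -1.81529, -0.128927)–(0.8444, -1.81529, 1.25)  len=1.3789
  (v15,v17,v3) [-+-] → (0.8444, -1.81529, 1.25)–(0.8444, -0.8444, 1.81054)  len=1.1211
  (v16,v0,v1) [+-+] → (0.8444, -0.8444, -1.81054)–(0.8444, 0, -2.01249)  len=0.8682
  (v17,v2,v3) [++-] → (0.8444, 0, 2.01249)–(0.8444, -0.8444, 1.81054)  len=0.8682

Chained into 1 loop(s):
  loop 1: 12 segments, perimeter = 12.9572
Total perimeter = 12.957


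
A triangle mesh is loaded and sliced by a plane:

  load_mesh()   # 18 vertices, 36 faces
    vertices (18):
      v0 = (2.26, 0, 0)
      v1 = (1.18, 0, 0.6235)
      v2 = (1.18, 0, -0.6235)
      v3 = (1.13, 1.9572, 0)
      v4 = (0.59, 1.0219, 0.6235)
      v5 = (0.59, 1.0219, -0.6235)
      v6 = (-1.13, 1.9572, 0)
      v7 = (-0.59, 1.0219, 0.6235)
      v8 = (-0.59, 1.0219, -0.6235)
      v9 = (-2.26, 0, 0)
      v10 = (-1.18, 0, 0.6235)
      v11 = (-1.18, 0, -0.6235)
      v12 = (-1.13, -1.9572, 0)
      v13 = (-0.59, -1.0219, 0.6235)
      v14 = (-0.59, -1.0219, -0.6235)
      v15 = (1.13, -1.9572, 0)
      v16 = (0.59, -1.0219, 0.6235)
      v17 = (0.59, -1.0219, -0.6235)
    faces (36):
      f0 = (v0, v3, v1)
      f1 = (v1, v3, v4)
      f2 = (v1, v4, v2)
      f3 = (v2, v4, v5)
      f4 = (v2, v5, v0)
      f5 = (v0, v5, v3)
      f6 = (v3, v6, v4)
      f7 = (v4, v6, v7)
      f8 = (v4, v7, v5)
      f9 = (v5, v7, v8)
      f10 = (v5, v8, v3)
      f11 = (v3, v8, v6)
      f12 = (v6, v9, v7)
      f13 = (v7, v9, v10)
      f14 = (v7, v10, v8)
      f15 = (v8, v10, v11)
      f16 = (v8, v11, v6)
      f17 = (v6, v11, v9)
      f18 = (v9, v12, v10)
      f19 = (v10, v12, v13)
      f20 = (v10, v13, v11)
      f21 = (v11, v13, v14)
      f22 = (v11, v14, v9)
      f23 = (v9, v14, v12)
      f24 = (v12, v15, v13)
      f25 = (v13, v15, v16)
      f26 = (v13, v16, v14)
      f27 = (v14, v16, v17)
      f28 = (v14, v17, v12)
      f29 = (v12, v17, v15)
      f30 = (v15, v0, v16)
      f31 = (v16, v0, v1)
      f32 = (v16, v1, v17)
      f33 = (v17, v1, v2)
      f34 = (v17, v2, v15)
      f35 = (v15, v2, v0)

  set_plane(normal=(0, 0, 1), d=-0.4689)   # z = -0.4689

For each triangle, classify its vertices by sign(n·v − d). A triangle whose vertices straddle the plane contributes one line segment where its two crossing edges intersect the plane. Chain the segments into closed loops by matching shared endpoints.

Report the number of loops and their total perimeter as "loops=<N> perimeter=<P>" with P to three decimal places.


Straddling triangles (24 of 36):
  (v1,v4,v2) [++-] → (1.10685, 0.126693, -0.4689)–(1.18, 0, -0.4689)  len=0.1463
  (v2,v4,v5) [-+-] → (1.10685, 0.126693, -0.4689)–(0.59, 1.0219, -0.4689)  len=1.0337
  (v2,v5,v0) [--+] → (1.00409, 0.768515, -0.4689)–(1.44779, 0, -0.4689)  len=0.8874
  (v0,v5,v3) [+-+] → (1.00409, 0.768515, -0.4689)–(0.723896, 1.25381, -0.4689)  len=0.5604
  (v4,v7,v5) [++-] → (0.443706, 1.0219, -0.4689)–(0.59, 1.0219, -0.4689)  len=0.1463
  (v5,v7,v8) [-+-] → (0.443706, 1.0219, -0.4689)–(-0.59, 1.0219, -0.4689)  len=1.0337
  (v5,v8,v3) [--+] → (-0.163517, 1.25381, -0.4689)–(0.723896, 1.25381, -0.4689)  len=0.8874
  (v3,v8,v6) [+-+] → (-0.163517, 1.25381, -0.4689)–(-0.723896, 1.25381, -0.4689)  len=0.5604
  (v7,v10,v8) [++-] → (-0.663147, 0.895207, -0.4689)–(-0.59, 1.0219, -0.4689)  len=0.1463
  (v8,v10,v11) [-+-] → (-0.663147, 0.895207, -0.4689)–(-1.18, 0, -0.4689)  len=1.0337
  (v8,v11,v6) [--+] → (-1.1676, 0.485298, -0.4689)–(-0.723896, 1.25381, -0.4689)  len=0.8874
  (v6,v11,v9) [+-+] → (-1.1676, 0.485298, -0.4689)–(-1.44779, 0, -0.4689)  len=0.5604
  (v10,v13,v11) [++-] → (-1.10685, -0.126693, -0.4689)–(-1.18, 0, -0.4689)  len=0.1463
  (v11,v13,v14) [-+-] → (-1.10685, -0.126693, -0.4689)–(-0.59, -1.0219, -0.4689)  len=1.0337
  (v11,v14,v9) [--+] → (-1.00409, -0.768515, -0.4689)–(-1.44779, 0, -0.4689)  len=0.8874
  (v9,v14,v12) [+-+] → (-1.00409, -0.768515, -0.4689)–(-0.723896, -1.25381, -0.4689)  len=0.5604
  (v13,v16,v14) [++-] → (-0.443706, -1.0219, -0.4689)–(-0.59, -1.0219, -0.4689)  len=0.1463
  (v14,v16,v17) [-+-] → (-0.443706, -1.0219, -0.4689)–(0.59, -1.0219, -0.4689)  len=1.0337
  (v14,v17,v12) [--+] → (0.163517, -1.25381, -0.4689)–(-0.723896, -1.25381, -0.4689)  len=0.8874
  (v12,v17,v15) [+-+] → (0.163517, -1.25381, -0.4689)–(0.723896, -1.25381, -0.4689)  len=0.5604
  (v16,v1,v17) [++-] → (0.663147, -0.895207, -0.4689)–(0.59, -1.0219, -0.4689)  len=0.1463
  (v17,v1,v2) [-+-] → (0.663147, -0.895207, -0.4689)–(1.18, 0, -0.4689)  len=1.0337
  (v17,v2,v15) [--+] → (1.1676, -0.485298, -0.4689)–(0.723896, -1.25381, -0.4689)  len=0.8874
  (v15,v2,v0) [+-+] → (1.1676, -0.485298, -0.4689)–(1.44779, 0, -0.4689)  len=0.5604

Chained into 2 loop(s):
  loop 1: 12 segments, perimeter = 7.0800
  loop 2: 12 segments, perimeter = 8.6867
Total perimeter = 15.767

loops=2 perimeter=15.767


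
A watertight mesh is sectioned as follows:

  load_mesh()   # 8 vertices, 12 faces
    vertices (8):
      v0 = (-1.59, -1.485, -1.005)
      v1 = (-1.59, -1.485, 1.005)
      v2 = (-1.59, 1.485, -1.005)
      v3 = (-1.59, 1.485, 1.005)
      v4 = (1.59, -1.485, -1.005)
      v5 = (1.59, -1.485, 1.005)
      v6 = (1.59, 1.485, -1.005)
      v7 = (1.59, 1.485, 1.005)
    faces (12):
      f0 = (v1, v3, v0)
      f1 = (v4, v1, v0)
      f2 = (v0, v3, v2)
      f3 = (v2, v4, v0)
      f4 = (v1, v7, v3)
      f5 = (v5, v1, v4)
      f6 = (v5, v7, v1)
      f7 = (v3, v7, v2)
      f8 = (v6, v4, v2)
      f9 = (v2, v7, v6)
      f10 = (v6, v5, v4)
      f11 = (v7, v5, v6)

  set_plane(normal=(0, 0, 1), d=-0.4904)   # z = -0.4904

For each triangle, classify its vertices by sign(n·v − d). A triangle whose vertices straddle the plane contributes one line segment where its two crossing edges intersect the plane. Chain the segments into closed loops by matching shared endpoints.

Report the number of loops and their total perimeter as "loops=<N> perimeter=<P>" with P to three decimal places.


Straddling triangles (8 of 12):
  (v1,v3,v0) [++-] → (-1.59, -0.724621, -0.4904)–(-1.59, -1.485, -0.4904)  len=0.7604
  (v4,v1,v0) [-+-] → (0.775857, -1.485, -0.4904)–(-1.59, -1.485, -0.4904)  len=2.3659
  (v0,v3,v2) [-+-] → (-1.59, -0.724621, -0.4904)–(-1.59, 1.485, -0.4904)  len=2.2096
  (v5,v1,v4) [++-] → (0.775857, -1.485, -0.4904)–(1.59, -1.485, -0.4904)  len=0.8141
  (v3,v7,v2) [++-] → (-0.775857, 1.485, -0.4904)–(-1.59, 1.485, -0.4904)  len=0.8141
  (v2,v7,v6) [-+-] → (-0.775857, 1.485, -0.4904)–(1.59, 1.485, -0.4904)  len=2.3659
  (v6,v5,v4) [-+-] → (1.59, 0.724621, -0.4904)–(1.59, -1.485, -0.4904)  len=2.2096
  (v7,v5,v6) [++-] → (1.59, 0.724621, -0.4904)–(1.59, 1.485, -0.4904)  len=0.7604

Chained into 1 loop(s):
  loop 1: 8 segments, perimeter = 12.3000
Total perimeter = 12.300

loops=1 perimeter=12.300


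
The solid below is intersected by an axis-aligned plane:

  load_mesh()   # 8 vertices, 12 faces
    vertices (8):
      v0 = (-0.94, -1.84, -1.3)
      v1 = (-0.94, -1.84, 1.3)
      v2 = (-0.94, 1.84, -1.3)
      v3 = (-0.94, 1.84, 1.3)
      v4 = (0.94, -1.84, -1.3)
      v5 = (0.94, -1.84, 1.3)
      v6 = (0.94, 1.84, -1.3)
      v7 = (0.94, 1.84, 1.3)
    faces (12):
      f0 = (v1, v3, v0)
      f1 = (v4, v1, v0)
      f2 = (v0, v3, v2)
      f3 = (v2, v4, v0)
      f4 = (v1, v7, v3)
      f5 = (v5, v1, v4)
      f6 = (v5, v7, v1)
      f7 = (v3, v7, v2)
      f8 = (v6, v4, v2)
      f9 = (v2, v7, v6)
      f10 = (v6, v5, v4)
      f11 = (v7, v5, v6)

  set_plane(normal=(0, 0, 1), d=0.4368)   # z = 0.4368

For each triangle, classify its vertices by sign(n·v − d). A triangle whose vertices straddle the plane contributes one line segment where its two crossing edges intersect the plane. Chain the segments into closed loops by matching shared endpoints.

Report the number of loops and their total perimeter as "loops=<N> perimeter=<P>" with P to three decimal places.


loops=1 perimeter=11.120

Straddling triangles (8 of 12):
  (v1,v3,v0) [++-] → (-0.94, 0.61824, 0.4368)–(-0.94, -1.84, 0.4368)  len=2.4582
  (v4,v1,v0) [-+-] → (-0.31584, -1.84, 0.4368)–(-0.94, -1.84, 0.4368)  len=0.6242
  (v0,v3,v2) [-+-] → (-0.94, 0.61824, 0.4368)–(-0.94, 1.84, 0.4368)  len=1.2218
  (v5,v1,v4) [++-] → (-0.31584, -1.84, 0.4368)–(0.94, -1.84, 0.4368)  len=1.2558
  (v3,v7,v2) [++-] → (0.31584, 1.84, 0.4368)–(-0.94, 1.84, 0.4368)  len=1.2558
  (v2,v7,v6) [-+-] → (0.31584, 1.84, 0.4368)–(0.94, 1.84, 0.4368)  len=0.6242
  (v6,v5,v4) [-+-] → (0.94, -0.61824, 0.4368)–(0.94, -1.84, 0.4368)  len=1.2218
  (v7,v5,v6) [++-] → (0.94, -0.61824, 0.4368)–(0.94, 1.84, 0.4368)  len=2.4582

Chained into 1 loop(s):
  loop 1: 8 segments, perimeter = 11.1200
Total perimeter = 11.120


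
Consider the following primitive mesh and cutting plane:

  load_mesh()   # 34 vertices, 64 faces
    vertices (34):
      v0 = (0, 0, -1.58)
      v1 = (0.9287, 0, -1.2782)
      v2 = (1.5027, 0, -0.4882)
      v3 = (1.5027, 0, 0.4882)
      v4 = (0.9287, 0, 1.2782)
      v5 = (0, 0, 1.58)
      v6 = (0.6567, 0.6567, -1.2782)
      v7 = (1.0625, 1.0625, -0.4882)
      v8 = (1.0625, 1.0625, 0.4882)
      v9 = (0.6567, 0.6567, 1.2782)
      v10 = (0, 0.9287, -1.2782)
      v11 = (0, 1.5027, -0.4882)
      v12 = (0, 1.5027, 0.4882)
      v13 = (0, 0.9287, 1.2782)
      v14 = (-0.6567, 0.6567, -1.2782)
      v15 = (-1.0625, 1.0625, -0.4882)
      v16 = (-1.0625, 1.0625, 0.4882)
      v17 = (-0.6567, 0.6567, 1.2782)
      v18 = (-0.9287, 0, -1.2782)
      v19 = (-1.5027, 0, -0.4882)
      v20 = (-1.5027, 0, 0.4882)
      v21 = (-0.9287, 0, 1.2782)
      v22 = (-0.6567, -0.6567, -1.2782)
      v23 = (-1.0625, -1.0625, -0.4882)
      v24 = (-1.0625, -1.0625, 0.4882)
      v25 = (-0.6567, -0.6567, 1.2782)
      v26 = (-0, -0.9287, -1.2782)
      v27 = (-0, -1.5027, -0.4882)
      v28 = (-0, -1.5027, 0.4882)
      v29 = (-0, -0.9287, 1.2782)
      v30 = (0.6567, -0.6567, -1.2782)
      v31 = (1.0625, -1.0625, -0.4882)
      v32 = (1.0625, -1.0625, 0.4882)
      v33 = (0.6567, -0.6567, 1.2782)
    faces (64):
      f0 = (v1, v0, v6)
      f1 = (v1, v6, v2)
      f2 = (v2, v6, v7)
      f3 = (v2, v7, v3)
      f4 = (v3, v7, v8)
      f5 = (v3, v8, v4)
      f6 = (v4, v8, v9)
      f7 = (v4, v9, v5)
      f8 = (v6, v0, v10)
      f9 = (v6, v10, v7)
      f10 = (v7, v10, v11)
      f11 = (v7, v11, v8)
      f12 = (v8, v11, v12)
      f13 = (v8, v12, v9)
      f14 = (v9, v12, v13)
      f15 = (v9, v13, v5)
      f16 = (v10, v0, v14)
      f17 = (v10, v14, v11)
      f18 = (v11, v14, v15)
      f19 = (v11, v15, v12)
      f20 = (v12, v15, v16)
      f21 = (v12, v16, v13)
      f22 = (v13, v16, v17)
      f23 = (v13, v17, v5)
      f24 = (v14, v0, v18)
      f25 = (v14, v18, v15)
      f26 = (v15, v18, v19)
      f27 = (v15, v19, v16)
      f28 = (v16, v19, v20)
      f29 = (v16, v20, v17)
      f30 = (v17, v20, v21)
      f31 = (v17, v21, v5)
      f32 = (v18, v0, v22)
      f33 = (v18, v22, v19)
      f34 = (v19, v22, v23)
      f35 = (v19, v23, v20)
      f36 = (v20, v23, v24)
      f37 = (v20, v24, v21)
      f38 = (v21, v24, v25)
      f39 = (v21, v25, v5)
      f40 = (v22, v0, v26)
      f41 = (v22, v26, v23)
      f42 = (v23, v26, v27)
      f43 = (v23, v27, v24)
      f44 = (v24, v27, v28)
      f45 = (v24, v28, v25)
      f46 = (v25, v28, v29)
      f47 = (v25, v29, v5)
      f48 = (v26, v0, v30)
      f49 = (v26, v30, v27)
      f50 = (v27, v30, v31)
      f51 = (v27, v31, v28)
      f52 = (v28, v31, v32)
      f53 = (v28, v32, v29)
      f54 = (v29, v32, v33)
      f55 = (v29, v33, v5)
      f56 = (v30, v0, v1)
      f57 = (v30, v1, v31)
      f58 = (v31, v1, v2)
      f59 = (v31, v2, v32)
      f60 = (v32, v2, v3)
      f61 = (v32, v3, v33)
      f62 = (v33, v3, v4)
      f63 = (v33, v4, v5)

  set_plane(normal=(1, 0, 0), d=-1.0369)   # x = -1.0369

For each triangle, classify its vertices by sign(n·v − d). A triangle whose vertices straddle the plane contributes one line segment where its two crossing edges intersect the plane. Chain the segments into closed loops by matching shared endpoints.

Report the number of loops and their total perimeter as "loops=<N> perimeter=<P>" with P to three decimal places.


loops=1 perimeter=6.974

Straddling triangles (18 of 64):
  (v11,v14,v15) [++-] → (-1.0369, 1.0369, -0.538037)–(-1.0369, 1.07311, -0.4882)  len=0.0616
  (v11,v15,v12) [+-+] → (-1.0369, 1.07311, -0.4882)–(-1.0369, 1.07311, -0.464675)  len=0.0235
  (v12,v15,v16) [+--] → (-1.0369, 1.07311, -0.464675)–(-1.0369, 1.07311, 0.4882)  len=0.9529
  (v12,v16,v13) [+-+] → (-1.0369, 1.07311, 0.4882)–(-1.0369, 1.05928, 0.507234)  len=0.0235
  (v13,v16,v17) [+-+] → (-1.0369, 1.05928, 0.507234)–(-1.0369, 1.0369, 0.538037)  len=0.0381
  (v14,v18,v15) [++-] → (-1.0369, 0.859212, -0.639351)–(-1.0369, 1.0369, -0.538037)  len=0.2045
  (v15,v18,v19) [-+-] → (-1.0369, 0.859212, -0.639351)–(-1.0369, 0, -1.12928)  len=0.9891
  (v16,v20,v17) [--+] → (-1.0369, 0.361573, 0.923167)–(-1.0369, 1.0369, 0.538037)  len=0.7774
  (v17,v20,v21) [+-+] → (-1.0369, 0.361573, 0.923167)–(-1.0369, 0, 1.12928)  len=0.4162
  (v18,v22,v19) [++-] → (-1.0369, -0.361573, -0.923167)–(-1.0369, 0, -1.12928)  len=0.4162
  (v19,v22,v23) [-+-] → (-1.0369, -0.361573, -0.923167)–(-1.0369, -1.0369, -0.538037)  len=0.7774
  (v20,v24,v21) [--+] → (-1.0369, -0.859212, 0.639351)–(-1.0369, 0, 1.12928)  len=0.9891
  (v21,v24,v25) [+-+] → (-1.0369, -0.859212, 0.639351)–(-1.0369, -1.0369, 0.538037)  len=0.2045
  (v22,v26,v23) [++-] → (-1.0369, -1.05928, -0.507234)–(-1.0369, -1.0369, -0.538037)  len=0.0381
  (v23,v26,v27) [-++] → (-1.0369, -1.05928, -0.507234)–(-1.0369, -1.07311, -0.4882)  len=0.0235
  (v23,v27,v24) [-+-] → (-1.0369, -1.07311, -0.4882)–(-1.0369, -1.07311, 0.464675)  len=0.9529
  (v24,v27,v28) [-++] → (-1.0369, -1.07311, 0.464675)–(-1.0369, -1.07311, 0.4882)  len=0.0235
  (v24,v28,v25) [-++] → (-1.0369, -1.07311, 0.4882)–(-1.0369, -1.0369, 0.538037)  len=0.0616

Chained into 1 loop(s):
  loop 1: 18 segments, perimeter = 6.9737
Total perimeter = 6.974
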